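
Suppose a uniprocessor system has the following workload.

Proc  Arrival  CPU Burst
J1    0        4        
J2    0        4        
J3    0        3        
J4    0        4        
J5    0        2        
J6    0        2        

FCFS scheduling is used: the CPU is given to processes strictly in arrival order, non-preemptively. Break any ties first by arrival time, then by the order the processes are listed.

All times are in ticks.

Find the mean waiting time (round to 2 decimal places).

9.17

Gantt: | J1 0-4 | J2 4-8 | J3 8-11 | J4 11-15 | J5 15-17 | J6 17-19 |
Completion: J1=4  J2=8  J3=11  J4=15  J5=17  J6=19
Waiting times: J1=0, J2=4, J3=8, J4=11, J5=15, J6=17
Average waiting = (0+4+8+11+15+17) / 6 = 55/6 = 9.17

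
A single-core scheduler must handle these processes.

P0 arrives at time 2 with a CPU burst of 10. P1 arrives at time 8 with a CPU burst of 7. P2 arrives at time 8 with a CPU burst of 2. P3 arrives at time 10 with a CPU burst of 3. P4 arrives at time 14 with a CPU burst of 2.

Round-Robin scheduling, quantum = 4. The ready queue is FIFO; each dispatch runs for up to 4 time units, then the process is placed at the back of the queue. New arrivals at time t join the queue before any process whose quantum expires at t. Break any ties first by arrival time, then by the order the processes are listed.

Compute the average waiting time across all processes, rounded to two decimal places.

Schedule: | idle 0-2 | P0 2-10 | P1 10-14 | P2 14-16 | P3 16-19 | P0 19-21 | P4 21-23 | P1 23-26 |
Completion: P0=21  P1=26  P2=16  P3=19  P4=23
Turnaround (C−A): P0=19  P1=18  P2=8  P3=9  P4=9
Waiting times: P0=9, P1=11, P2=6, P3=6, P4=7
Average waiting = (9+11+6+6+7) / 5 = 39/5 = 7.80

7.80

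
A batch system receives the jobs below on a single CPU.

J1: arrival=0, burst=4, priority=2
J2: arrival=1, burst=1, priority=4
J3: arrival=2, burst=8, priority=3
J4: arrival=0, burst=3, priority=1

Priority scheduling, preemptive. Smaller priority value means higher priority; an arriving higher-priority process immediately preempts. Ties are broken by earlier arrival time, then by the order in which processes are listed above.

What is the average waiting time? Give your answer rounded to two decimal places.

5.50

Timeline: | J4 0-3 | J1 3-7 | J3 7-15 | J2 15-16 |
Completion: J1=7  J2=16  J3=15  J4=3
Turnaround (C−A): J1=7  J2=15  J3=13  J4=3
Waiting times: J1=3, J2=14, J3=5, J4=0
Average waiting = (3+14+5+0) / 4 = 22/4 = 5.50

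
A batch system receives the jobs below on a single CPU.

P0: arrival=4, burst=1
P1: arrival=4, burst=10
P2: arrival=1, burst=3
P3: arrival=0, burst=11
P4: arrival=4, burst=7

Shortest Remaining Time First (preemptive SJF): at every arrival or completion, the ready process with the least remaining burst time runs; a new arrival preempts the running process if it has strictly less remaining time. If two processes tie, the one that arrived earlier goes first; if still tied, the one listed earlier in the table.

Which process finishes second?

Timeline: | P3 0-1 | P2 1-4 | P0 4-5 | P4 5-12 | P3 12-22 | P1 22-32 |
Completion: P0=5  P1=32  P2=4  P3=22  P4=12
Turnaround (C−A): P0=1  P1=28  P2=3  P3=22  P4=8
Finish order: P2 → P0 → P4 → P3 → P1

P0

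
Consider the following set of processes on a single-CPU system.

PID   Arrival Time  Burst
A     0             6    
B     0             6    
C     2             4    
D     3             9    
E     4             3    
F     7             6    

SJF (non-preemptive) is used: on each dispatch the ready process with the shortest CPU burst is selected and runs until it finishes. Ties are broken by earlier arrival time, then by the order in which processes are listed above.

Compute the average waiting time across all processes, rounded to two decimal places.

Gantt: | A 0-6 | E 6-9 | C 9-13 | B 13-19 | F 19-25 | D 25-34 |
Completion: A=6  B=19  C=13  D=34  E=9  F=25
Turnaround (C−A): A=6  B=19  C=11  D=31  E=5  F=18
Waiting times: A=0, B=13, C=7, D=22, E=2, F=12
Average waiting = (0+13+7+22+2+12) / 6 = 56/6 = 9.33

9.33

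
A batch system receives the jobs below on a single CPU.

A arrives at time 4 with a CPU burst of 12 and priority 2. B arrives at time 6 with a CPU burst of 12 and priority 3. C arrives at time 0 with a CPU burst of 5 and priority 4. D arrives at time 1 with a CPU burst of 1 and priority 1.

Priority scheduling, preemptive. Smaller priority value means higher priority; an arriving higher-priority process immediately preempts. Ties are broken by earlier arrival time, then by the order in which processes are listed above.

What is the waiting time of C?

25

Gantt: | C 0-1 | D 1-2 | C 2-4 | A 4-16 | B 16-28 | C 28-30 |
Completion: A=16  B=28  C=30  D=2
Turnaround (C−A): A=12  B=22  C=30  D=1
Waiting(C) = turnaround − burst = 30 − 5 = 25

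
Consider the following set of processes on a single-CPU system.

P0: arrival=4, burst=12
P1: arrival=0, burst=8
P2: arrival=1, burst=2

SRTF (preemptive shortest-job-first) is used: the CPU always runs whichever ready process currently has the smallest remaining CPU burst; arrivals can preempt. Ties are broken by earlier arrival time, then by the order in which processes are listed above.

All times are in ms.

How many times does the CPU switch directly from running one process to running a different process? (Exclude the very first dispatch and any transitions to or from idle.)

3

Timeline: | P1 0-1 | P2 1-3 | P1 3-10 | P0 10-22 |
Completion: P0=22  P1=10  P2=3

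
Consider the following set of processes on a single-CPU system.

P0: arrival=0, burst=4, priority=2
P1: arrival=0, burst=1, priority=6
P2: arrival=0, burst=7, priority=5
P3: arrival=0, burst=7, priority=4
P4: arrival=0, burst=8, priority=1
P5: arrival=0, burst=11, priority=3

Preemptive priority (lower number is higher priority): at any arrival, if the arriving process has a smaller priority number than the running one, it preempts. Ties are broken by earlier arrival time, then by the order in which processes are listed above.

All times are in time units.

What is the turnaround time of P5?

23

Timeline: | P4 0-8 | P0 8-12 | P5 12-23 | P3 23-30 | P2 30-37 | P1 37-38 |
Completion: P0=12  P1=38  P2=37  P3=30  P4=8  P5=23
Turnaround (C−A): P0=12  P1=38  P2=37  P3=30  P4=8  P5=23
Turnaround(P5) = completion − arrival = 23 − 0 = 23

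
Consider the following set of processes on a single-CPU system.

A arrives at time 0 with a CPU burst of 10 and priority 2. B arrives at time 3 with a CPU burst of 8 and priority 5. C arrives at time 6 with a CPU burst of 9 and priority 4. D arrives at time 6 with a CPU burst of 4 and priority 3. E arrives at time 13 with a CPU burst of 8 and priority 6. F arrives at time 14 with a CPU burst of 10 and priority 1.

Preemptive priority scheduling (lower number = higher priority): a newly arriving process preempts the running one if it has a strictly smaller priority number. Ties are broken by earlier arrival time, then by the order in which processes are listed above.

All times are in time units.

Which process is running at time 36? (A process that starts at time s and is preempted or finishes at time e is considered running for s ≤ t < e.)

B

Timeline: | A 0-10 | D 10-14 | F 14-24 | C 24-33 | B 33-41 | E 41-49 |
Completion: A=10  B=41  C=33  D=14  E=49  F=24
Turnaround (C−A): A=10  B=38  C=27  D=8  E=36  F=10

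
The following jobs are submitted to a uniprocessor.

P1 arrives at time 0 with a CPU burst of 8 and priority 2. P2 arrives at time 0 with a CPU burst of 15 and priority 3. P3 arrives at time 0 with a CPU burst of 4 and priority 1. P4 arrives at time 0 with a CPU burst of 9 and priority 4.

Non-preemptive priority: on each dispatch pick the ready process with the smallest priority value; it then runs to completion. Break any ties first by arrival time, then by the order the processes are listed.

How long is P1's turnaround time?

Gantt: | P3 0-4 | P1 4-12 | P2 12-27 | P4 27-36 |
Completion: P1=12  P2=27  P3=4  P4=36
Turnaround(P1) = completion − arrival = 12 − 0 = 12

12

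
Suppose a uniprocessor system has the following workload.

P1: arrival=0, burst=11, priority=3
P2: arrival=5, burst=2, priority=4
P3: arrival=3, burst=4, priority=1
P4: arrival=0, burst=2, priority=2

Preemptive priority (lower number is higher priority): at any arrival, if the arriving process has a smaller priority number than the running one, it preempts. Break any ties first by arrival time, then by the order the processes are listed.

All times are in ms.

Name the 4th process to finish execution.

Schedule: | P4 0-2 | P1 2-3 | P3 3-7 | P1 7-17 | P2 17-19 |
Completion: P1=17  P2=19  P3=7  P4=2
Turnaround (C−A): P1=17  P2=14  P3=4  P4=2
Finish order: P4 → P3 → P1 → P2

P2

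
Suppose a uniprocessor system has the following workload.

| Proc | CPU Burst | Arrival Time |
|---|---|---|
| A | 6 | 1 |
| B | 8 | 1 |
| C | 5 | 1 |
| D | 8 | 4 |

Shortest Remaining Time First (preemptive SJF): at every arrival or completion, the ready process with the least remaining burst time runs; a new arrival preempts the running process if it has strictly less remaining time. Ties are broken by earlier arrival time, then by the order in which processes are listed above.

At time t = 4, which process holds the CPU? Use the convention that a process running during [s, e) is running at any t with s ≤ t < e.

C

Schedule: | idle 0-1 | C 1-6 | A 6-12 | B 12-20 | D 20-28 |
Completion: A=12  B=20  C=6  D=28
Turnaround (C−A): A=11  B=19  C=5  D=24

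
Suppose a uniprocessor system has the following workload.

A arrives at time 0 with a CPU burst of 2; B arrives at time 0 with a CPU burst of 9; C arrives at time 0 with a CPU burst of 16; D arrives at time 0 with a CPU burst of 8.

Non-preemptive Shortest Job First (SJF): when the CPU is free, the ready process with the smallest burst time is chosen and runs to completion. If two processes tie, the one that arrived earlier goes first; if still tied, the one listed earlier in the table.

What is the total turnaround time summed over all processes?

66

Gantt: | A 0-2 | D 2-10 | B 10-19 | C 19-35 |
Completion: A=2  B=19  C=35  D=10
Turnaround (C−A): A=2  B=19  C=35  D=10
Turnaround = completion − arrival: A=2, B=19, C=35, D=10
Total turnaround = 2 + 19 + 35 + 10 = 66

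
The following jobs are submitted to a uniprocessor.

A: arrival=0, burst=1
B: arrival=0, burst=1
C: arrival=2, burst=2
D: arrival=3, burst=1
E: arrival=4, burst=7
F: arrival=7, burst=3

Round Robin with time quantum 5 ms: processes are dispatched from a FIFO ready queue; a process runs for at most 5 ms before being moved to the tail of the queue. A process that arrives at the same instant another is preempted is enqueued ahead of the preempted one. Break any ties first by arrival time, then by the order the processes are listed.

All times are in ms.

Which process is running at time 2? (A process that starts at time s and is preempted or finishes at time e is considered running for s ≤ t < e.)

Gantt: | A 0-1 | B 1-2 | C 2-4 | D 4-5 | E 5-10 | F 10-13 | E 13-15 |
Completion: A=1  B=2  C=4  D=5  E=15  F=13
Turnaround (C−A): A=1  B=2  C=2  D=2  E=11  F=6

C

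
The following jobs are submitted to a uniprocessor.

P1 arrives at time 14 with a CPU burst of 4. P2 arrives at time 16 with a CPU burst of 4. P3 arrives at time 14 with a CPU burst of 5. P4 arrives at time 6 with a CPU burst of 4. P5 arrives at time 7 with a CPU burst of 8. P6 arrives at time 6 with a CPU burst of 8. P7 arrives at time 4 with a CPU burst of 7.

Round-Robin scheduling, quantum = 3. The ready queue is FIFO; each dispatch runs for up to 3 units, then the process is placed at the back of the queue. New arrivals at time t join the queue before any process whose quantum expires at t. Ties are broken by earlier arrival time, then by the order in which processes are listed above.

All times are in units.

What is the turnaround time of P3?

27

Schedule: | idle 0-4 | P7 4-7 | P4 7-10 | P6 10-13 | P5 13-16 | P7 16-19 | P4 19-20 | P6 20-23 | P1 23-26 | P3 26-29 | P2 29-32 | P5 32-35 | P7 35-36 | P6 36-38 | P1 38-39 | P3 39-41 | P2 41-42 | P5 42-44 |
Completion: P1=39  P2=42  P3=41  P4=20  P5=44  P6=38  P7=36
Turnaround (C−A): P1=25  P2=26  P3=27  P4=14  P5=37  P6=32  P7=32
Turnaround(P3) = completion − arrival = 41 − 14 = 27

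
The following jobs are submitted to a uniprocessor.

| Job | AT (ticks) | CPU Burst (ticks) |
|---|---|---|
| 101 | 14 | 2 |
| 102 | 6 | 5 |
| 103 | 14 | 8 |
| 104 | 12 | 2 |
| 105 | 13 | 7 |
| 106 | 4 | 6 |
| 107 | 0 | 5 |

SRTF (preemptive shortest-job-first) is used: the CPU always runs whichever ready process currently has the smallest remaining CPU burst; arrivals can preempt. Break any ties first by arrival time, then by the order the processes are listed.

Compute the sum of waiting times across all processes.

Schedule: | 107 0-5 | 106 5-11 | 102 11-12 | 104 12-14 | 101 14-16 | 102 16-20 | 105 20-27 | 103 27-35 |
Completion: 101=16  102=20  103=35  104=14  105=27  106=11  107=5
Waiting = turnaround − burst: 101=0, 102=9, 103=13, 104=0, 105=7, 106=1, 107=0
Total waiting = 0 + 9 + 13 + 0 + 7 + 1 + 0 = 30

30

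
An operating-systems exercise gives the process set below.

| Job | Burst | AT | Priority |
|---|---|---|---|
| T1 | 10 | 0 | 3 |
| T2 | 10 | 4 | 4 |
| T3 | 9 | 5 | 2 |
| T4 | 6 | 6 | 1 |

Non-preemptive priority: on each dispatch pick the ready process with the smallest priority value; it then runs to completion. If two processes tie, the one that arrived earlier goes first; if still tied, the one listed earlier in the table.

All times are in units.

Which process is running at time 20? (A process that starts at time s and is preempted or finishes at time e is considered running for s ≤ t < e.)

Timeline: | T1 0-10 | T4 10-16 | T3 16-25 | T2 25-35 |
Completion: T1=10  T2=35  T3=25  T4=16
Turnaround (C−A): T1=10  T2=31  T3=20  T4=10

T3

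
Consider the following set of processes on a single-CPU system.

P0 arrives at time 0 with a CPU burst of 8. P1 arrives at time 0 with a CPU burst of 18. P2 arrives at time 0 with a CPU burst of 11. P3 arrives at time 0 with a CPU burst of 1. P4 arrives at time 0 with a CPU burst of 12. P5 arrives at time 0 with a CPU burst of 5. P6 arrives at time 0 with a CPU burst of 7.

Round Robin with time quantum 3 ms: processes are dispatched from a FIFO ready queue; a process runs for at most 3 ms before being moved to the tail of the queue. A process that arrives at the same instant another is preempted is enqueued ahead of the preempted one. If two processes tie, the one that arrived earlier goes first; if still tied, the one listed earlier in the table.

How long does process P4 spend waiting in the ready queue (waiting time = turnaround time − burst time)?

44

Schedule: | P0 0-3 | P1 3-6 | P2 6-9 | P3 9-10 | P4 10-13 | P5 13-16 | P6 16-19 | P0 19-22 | P1 22-25 | P2 25-28 | P4 28-31 | P5 31-33 | P6 33-36 | P0 36-38 | P1 38-41 | P2 41-44 | P4 44-47 | P6 47-48 | P1 48-51 | P2 51-53 | P4 53-56 | P1 56-62 |
Completion: P0=38  P1=62  P2=53  P3=10  P4=56  P5=33  P6=48
Turnaround (C−A): P0=38  P1=62  P2=53  P3=10  P4=56  P5=33  P6=48
Waiting(P4) = turnaround − burst = 56 − 12 = 44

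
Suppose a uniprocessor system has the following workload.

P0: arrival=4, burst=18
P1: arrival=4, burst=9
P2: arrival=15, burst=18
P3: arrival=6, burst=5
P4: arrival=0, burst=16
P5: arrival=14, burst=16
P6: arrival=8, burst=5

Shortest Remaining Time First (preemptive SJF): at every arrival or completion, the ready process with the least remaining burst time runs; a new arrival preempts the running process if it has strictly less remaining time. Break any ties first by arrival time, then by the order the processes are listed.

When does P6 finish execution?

Gantt: | P4 0-4 | P1 4-6 | P3 6-11 | P6 11-16 | P1 16-23 | P4 23-35 | P5 35-51 | P0 51-69 | P2 69-87 |
Completion: P0=69  P1=23  P2=87  P3=11  P4=35  P5=51  P6=16
Turnaround (C−A): P0=65  P1=19  P2=72  P3=5  P4=35  P5=37  P6=8

16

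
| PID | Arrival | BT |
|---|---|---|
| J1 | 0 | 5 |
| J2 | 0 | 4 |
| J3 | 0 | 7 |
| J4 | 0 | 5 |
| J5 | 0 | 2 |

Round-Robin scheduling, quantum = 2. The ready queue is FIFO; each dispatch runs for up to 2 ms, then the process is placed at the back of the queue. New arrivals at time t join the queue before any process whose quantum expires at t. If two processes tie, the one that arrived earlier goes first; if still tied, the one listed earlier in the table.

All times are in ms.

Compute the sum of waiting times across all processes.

Timeline: | J1 0-2 | J2 2-4 | J3 4-6 | J4 6-8 | J5 8-10 | J1 10-12 | J2 12-14 | J3 14-16 | J4 16-18 | J1 18-19 | J3 19-21 | J4 21-22 | J3 22-23 |
Completion: J1=19  J2=14  J3=23  J4=22  J5=10
Waiting = turnaround − burst: J1=14, J2=10, J3=16, J4=17, J5=8
Total waiting = 14 + 10 + 16 + 17 + 8 = 65

65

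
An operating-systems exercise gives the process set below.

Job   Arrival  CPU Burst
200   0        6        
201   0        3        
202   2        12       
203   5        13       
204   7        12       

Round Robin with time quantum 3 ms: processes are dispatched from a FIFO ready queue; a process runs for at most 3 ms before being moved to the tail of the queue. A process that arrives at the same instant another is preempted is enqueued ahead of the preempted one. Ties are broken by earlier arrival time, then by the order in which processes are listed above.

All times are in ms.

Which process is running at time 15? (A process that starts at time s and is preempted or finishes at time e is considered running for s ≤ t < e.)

Gantt: | 200 0-3 | 201 3-6 | 202 6-9 | 200 9-12 | 203 12-15 | 204 15-18 | 202 18-21 | 203 21-24 | 204 24-27 | 202 27-30 | 203 30-33 | 204 33-36 | 202 36-39 | 203 39-42 | 204 42-45 | 203 45-46 |
Completion: 200=12  201=6  202=39  203=46  204=45
Turnaround (C−A): 200=12  201=6  202=37  203=41  204=38

204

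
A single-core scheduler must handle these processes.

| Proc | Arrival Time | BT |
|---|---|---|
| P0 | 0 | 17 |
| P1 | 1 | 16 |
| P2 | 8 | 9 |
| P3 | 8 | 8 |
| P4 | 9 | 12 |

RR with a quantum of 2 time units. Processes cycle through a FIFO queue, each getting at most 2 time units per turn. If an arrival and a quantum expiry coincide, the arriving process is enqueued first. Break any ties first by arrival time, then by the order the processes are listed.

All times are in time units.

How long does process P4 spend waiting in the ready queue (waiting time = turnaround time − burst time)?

Timeline: | P0 0-2 | P1 2-4 | P0 4-6 | P1 6-8 | P0 8-10 | P2 10-12 | P3 12-14 | P1 14-16 | P4 16-18 | P0 18-20 | P2 20-22 | P3 22-24 | P1 24-26 | P4 26-28 | P0 28-30 | P2 30-32 | P3 32-34 | P1 34-36 | P4 36-38 | P0 38-40 | P2 40-42 | P3 42-44 | P1 44-46 | P4 46-48 | P0 48-50 | P2 50-51 | P1 51-53 | P4 53-55 | P0 55-57 | P1 57-59 | P4 59-61 | P0 61-62 |
Completion: P0=62  P1=59  P2=51  P3=44  P4=61
Waiting(P4) = turnaround − burst = 52 − 12 = 40

40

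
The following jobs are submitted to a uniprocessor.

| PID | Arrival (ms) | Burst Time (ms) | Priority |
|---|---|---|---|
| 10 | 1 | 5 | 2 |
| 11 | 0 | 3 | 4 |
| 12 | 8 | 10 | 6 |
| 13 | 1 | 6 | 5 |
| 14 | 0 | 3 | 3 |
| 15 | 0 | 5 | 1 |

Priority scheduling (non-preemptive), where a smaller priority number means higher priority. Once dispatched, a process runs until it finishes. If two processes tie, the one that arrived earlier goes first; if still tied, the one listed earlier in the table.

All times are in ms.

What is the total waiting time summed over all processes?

56

Gantt: | 15 0-5 | 10 5-10 | 14 10-13 | 11 13-16 | 13 16-22 | 12 22-32 |
Completion: 10=10  11=16  12=32  13=22  14=13  15=5
Waiting = turnaround − burst: 10=4, 11=13, 12=14, 13=15, 14=10, 15=0
Total waiting = 4 + 13 + 14 + 15 + 10 + 0 = 56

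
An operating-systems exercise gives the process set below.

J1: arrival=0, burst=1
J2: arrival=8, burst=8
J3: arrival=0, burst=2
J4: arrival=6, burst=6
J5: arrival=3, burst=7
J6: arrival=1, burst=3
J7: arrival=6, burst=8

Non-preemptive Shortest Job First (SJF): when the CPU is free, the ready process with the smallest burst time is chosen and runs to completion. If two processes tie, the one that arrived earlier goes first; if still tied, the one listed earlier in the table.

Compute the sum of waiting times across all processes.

44

Timeline: | J1 0-1 | J3 1-3 | J6 3-6 | J4 6-12 | J5 12-19 | J7 19-27 | J2 27-35 |
Completion: J1=1  J2=35  J3=3  J4=12  J5=19  J6=6  J7=27
Waiting = turnaround − burst: J1=0, J2=19, J3=1, J4=0, J5=9, J6=2, J7=13
Total waiting = 0 + 19 + 1 + 0 + 9 + 2 + 13 = 44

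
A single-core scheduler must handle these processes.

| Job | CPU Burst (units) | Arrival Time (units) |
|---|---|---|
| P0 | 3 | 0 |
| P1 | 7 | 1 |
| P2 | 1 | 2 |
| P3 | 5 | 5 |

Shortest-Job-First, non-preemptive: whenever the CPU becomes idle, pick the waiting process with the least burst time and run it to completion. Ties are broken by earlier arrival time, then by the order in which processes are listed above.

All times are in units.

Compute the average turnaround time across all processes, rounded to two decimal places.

Timeline: | P0 0-3 | P2 3-4 | P1 4-11 | P3 11-16 |
Completion: P0=3  P1=11  P2=4  P3=16
Turnaround (C−A): P0=3  P1=10  P2=2  P3=11
Turnaround times: P0=3, P1=10, P2=2, P3=11
Average turnaround = (3+10+2+11) / 4 = 26/4 = 6.50

6.50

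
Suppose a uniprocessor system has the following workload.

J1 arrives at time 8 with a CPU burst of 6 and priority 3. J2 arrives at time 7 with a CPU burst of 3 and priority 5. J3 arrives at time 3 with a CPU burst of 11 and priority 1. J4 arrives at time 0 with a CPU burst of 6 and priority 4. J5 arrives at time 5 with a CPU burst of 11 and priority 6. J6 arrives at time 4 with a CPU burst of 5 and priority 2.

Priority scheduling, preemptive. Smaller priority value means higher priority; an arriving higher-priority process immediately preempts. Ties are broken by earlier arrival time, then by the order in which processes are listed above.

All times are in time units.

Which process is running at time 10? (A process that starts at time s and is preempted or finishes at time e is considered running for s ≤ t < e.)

Gantt: | J4 0-3 | J3 3-14 | J6 14-19 | J1 19-25 | J4 25-28 | J2 28-31 | J5 31-42 |
Completion: J1=25  J2=31  J3=14  J4=28  J5=42  J6=19

J3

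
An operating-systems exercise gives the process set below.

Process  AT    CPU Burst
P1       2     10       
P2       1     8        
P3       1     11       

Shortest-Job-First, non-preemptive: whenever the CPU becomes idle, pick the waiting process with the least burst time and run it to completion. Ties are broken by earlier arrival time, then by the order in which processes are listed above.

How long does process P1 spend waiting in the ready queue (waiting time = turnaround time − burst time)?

Timeline: | idle 0-1 | P2 1-9 | P1 9-19 | P3 19-30 |
Completion: P1=19  P2=9  P3=30
Waiting(P1) = turnaround − burst = 17 − 10 = 7

7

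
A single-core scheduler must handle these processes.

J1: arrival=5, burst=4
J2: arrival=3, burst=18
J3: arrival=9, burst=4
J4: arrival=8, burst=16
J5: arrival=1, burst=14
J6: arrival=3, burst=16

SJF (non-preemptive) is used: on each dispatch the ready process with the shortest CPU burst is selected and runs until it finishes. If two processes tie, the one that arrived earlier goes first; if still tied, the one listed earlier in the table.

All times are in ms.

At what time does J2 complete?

Gantt: | idle 0-1 | J5 1-15 | J1 15-19 | J3 19-23 | J6 23-39 | J4 39-55 | J2 55-73 |
Completion: J1=19  J2=73  J3=23  J4=55  J5=15  J6=39

73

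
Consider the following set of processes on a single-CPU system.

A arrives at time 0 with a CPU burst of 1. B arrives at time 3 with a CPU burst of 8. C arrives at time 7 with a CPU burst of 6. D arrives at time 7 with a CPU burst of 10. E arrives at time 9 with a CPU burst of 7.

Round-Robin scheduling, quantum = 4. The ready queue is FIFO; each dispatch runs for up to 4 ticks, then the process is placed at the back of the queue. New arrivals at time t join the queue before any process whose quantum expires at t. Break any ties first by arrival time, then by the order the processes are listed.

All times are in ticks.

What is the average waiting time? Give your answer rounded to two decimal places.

10.60

Timeline: | A 0-1 | idle 1-3 | B 3-7 | C 7-11 | D 11-15 | B 15-19 | E 19-23 | C 23-25 | D 25-29 | E 29-32 | D 32-34 |
Completion: A=1  B=19  C=25  D=34  E=32
Turnaround (C−A): A=1  B=16  C=18  D=27  E=23
Waiting times: A=0, B=8, C=12, D=17, E=16
Average waiting = (0+8+12+17+16) / 5 = 53/5 = 10.60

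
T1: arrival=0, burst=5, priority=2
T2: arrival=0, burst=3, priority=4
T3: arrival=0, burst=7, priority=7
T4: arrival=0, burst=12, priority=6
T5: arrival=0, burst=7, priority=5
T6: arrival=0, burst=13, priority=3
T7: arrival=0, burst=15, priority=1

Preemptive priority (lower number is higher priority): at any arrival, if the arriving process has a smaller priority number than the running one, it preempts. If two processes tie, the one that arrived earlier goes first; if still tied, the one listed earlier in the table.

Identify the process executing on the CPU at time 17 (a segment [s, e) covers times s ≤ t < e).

T1

Timeline: | T7 0-15 | T1 15-20 | T6 20-33 | T2 33-36 | T5 36-43 | T4 43-55 | T3 55-62 |
Completion: T1=20  T2=36  T3=62  T4=55  T5=43  T6=33  T7=15
Turnaround (C−A): T1=20  T2=36  T3=62  T4=55  T5=43  T6=33  T7=15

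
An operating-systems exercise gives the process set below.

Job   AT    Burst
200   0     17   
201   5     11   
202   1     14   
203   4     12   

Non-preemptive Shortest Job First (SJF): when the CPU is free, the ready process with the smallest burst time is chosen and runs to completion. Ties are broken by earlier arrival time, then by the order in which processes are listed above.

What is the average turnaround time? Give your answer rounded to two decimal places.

32.25

Schedule: | 200 0-17 | 201 17-28 | 203 28-40 | 202 40-54 |
Completion: 200=17  201=28  202=54  203=40
Turnaround (C−A): 200=17  201=23  202=53  203=36
Turnaround times: 200=17, 201=23, 202=53, 203=36
Average turnaround = (17+23+53+36) / 4 = 129/4 = 32.25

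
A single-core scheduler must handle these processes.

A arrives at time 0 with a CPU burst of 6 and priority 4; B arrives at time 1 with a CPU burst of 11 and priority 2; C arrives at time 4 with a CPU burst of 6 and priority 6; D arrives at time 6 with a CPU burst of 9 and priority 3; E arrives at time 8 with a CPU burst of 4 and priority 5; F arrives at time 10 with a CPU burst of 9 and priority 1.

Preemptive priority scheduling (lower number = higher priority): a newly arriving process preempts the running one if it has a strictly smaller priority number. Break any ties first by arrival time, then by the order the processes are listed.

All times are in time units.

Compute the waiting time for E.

Gantt: | A 0-1 | B 1-10 | F 10-19 | B 19-21 | D 21-30 | A 30-35 | E 35-39 | C 39-45 |
Completion: A=35  B=21  C=45  D=30  E=39  F=19
Waiting(E) = turnaround − burst = 31 − 4 = 27

27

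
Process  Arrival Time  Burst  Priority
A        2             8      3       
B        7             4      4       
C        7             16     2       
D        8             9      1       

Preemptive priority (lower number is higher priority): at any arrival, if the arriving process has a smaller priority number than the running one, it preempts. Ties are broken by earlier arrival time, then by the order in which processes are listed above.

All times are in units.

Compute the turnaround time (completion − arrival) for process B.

Timeline: | idle 0-2 | A 2-7 | C 7-8 | D 8-17 | C 17-32 | A 32-35 | B 35-39 |
Completion: A=35  B=39  C=32  D=17
Turnaround (C−A): A=33  B=32  C=25  D=9
Turnaround(B) = completion − arrival = 39 − 7 = 32

32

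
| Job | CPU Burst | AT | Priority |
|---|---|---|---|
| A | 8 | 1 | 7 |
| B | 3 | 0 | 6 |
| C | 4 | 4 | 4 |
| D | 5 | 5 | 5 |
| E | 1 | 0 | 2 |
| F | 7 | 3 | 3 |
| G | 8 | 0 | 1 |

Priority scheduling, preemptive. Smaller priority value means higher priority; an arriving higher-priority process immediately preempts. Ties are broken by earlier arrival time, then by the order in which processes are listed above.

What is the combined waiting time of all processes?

93

Timeline: | G 0-8 | E 8-9 | F 9-16 | C 16-20 | D 20-25 | B 25-28 | A 28-36 |
Completion: A=36  B=28  C=20  D=25  E=9  F=16  G=8
Turnaround (C−A): A=35  B=28  C=16  D=20  E=9  F=13  G=8
Waiting = turnaround − burst: A=27, B=25, C=12, D=15, E=8, F=6, G=0
Total waiting = 27 + 25 + 12 + 15 + 8 + 6 + 0 = 93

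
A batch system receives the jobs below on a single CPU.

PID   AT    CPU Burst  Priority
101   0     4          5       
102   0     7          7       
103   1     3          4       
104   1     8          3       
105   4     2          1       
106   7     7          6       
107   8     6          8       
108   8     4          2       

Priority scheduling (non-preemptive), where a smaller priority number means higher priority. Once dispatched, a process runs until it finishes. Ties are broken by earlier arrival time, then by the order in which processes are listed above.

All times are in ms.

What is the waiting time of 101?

Timeline: | 101 0-4 | 105 4-6 | 104 6-14 | 108 14-18 | 103 18-21 | 106 21-28 | 102 28-35 | 107 35-41 |
Completion: 101=4  102=35  103=21  104=14  105=6  106=28  107=41  108=18
Waiting(101) = turnaround − burst = 4 − 4 = 0

0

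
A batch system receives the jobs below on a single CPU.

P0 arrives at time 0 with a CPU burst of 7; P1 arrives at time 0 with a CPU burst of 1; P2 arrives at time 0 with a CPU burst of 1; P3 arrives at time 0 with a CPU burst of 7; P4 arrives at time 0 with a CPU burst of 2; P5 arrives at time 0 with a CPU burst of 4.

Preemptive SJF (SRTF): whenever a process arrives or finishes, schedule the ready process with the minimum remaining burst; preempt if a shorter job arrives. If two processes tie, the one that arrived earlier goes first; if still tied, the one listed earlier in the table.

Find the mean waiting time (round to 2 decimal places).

Gantt: | P1 0-1 | P2 1-2 | P4 2-4 | P5 4-8 | P0 8-15 | P3 15-22 |
Completion: P0=15  P1=1  P2=2  P3=22  P4=4  P5=8
Waiting times: P0=8, P1=0, P2=1, P3=15, P4=2, P5=4
Average waiting = (8+0+1+15+2+4) / 6 = 30/6 = 5.00

5.00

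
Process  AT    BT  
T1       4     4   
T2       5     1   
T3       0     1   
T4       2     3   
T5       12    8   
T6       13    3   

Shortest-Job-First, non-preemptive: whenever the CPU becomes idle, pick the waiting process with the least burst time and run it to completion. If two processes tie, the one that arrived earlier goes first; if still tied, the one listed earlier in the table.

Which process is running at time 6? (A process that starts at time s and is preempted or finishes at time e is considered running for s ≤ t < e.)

T1

Schedule: | T3 0-1 | idle 1-2 | T4 2-5 | T2 5-6 | T1 6-10 | idle 10-12 | T5 12-20 | T6 20-23 |
Completion: T1=10  T2=6  T3=1  T4=5  T5=20  T6=23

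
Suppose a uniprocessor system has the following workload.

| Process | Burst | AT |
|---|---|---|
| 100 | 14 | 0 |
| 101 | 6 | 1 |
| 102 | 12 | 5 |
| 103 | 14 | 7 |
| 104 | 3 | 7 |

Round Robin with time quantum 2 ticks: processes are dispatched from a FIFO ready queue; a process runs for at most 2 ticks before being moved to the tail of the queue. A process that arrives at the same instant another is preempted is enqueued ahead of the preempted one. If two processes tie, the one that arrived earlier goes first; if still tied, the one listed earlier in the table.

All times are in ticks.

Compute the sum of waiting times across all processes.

109

Gantt: | 100 0-2 | 101 2-4 | 100 4-6 | 101 6-8 | 102 8-10 | 100 10-12 | 103 12-14 | 104 14-16 | 101 16-18 | 102 18-20 | 100 20-22 | 103 22-24 | 104 24-25 | 102 25-27 | 100 27-29 | 103 29-31 | 102 31-33 | 100 33-35 | 103 35-37 | 102 37-39 | 100 39-41 | 103 41-43 | 102 43-45 | 103 45-49 |
Completion: 100=41  101=18  102=45  103=49  104=25
Turnaround (C−A): 100=41  101=17  102=40  103=42  104=18
Waiting = turnaround − burst: 100=27, 101=11, 102=28, 103=28, 104=15
Total waiting = 27 + 11 + 28 + 28 + 15 = 109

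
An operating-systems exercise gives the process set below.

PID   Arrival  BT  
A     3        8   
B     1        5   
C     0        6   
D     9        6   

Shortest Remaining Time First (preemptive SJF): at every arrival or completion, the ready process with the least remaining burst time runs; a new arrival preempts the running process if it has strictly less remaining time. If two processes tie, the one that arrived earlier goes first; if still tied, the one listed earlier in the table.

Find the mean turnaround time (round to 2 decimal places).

11.50

Gantt: | C 0-6 | B 6-11 | D 11-17 | A 17-25 |
Completion: A=25  B=11  C=6  D=17
Turnaround (C−A): A=22  B=10  C=6  D=8
Turnaround times: A=22, B=10, C=6, D=8
Average turnaround = (22+10+6+8) / 4 = 46/4 = 11.50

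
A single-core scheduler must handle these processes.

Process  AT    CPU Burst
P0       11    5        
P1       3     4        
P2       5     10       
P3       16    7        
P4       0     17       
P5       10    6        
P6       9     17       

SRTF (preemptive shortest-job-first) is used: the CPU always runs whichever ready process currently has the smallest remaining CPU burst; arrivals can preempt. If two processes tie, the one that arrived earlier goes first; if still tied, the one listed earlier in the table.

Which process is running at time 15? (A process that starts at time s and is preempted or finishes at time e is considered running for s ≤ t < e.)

P5

Schedule: | P4 0-3 | P1 3-7 | P2 7-10 | P5 10-16 | P0 16-21 | P2 21-28 | P3 28-35 | P4 35-49 | P6 49-66 |
Completion: P0=21  P1=7  P2=28  P3=35  P4=49  P5=16  P6=66
Turnaround (C−A): P0=10  P1=4  P2=23  P3=19  P4=49  P5=6  P6=57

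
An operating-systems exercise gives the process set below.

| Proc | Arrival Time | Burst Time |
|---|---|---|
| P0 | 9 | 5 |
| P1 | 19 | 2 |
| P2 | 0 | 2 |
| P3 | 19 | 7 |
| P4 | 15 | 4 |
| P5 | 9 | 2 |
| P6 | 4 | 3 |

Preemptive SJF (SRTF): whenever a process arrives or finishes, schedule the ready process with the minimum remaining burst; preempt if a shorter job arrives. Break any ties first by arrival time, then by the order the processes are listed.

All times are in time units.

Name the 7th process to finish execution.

Timeline: | P2 0-2 | idle 2-4 | P6 4-7 | idle 7-9 | P5 9-11 | P0 11-16 | P4 16-20 | P1 20-22 | P3 22-29 |
Completion: P0=16  P1=22  P2=2  P3=29  P4=20  P5=11  P6=7
Turnaround (C−A): P0=7  P1=3  P2=2  P3=10  P4=5  P5=2  P6=3
Finish order: P2 → P6 → P5 → P0 → P4 → P1 → P3

P3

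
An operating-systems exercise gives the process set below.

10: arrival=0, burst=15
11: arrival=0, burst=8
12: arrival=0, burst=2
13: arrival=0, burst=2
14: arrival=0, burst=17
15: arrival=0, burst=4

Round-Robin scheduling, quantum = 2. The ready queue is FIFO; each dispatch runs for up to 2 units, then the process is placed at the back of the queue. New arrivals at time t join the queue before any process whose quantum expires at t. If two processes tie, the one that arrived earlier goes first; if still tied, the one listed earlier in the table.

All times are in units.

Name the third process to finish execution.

15

Gantt: | 10 0-2 | 11 2-4 | 12 4-6 | 13 6-8 | 14 8-10 | 15 10-12 | 10 12-14 | 11 14-16 | 14 16-18 | 15 18-20 | 10 20-22 | 11 22-24 | 14 24-26 | 10 26-28 | 11 28-30 | 14 30-32 | 10 32-34 | 14 34-36 | 10 36-38 | 14 38-40 | 10 40-42 | 14 42-44 | 10 44-45 | 14 45-48 |
Completion: 10=45  11=30  12=6  13=8  14=48  15=20
Finish order: 12 → 13 → 15 → 11 → 10 → 14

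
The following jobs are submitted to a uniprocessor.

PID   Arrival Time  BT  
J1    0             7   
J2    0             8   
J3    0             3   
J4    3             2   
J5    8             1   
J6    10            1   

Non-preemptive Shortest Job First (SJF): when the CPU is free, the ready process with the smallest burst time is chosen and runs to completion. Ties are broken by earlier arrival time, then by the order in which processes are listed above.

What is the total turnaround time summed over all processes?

Gantt: | J3 0-3 | J4 3-5 | J1 5-12 | J5 12-13 | J6 13-14 | J2 14-22 |
Completion: J1=12  J2=22  J3=3  J4=5  J5=13  J6=14
Turnaround = completion − arrival: J1=12, J2=22, J3=3, J4=2, J5=5, J6=4
Total turnaround = 12 + 22 + 3 + 2 + 5 + 4 = 48

48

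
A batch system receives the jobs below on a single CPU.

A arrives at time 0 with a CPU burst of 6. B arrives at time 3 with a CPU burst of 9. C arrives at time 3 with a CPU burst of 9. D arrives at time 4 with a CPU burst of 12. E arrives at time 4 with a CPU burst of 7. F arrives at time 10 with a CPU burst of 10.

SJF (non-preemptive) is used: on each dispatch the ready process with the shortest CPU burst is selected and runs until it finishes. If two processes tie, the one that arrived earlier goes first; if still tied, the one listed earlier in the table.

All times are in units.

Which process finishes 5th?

F

Gantt: | A 0-6 | E 6-13 | B 13-22 | C 22-31 | F 31-41 | D 41-53 |
Completion: A=6  B=22  C=31  D=53  E=13  F=41
Turnaround (C−A): A=6  B=19  C=28  D=49  E=9  F=31
Finish order: A → E → B → C → F → D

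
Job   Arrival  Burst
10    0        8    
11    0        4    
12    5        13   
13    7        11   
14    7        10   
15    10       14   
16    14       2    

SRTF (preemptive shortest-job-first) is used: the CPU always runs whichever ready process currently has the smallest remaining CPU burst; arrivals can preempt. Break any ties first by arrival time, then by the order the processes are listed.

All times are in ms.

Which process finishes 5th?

Schedule: | 11 0-4 | 10 4-12 | 14 12-14 | 16 14-16 | 14 16-24 | 13 24-35 | 12 35-48 | 15 48-62 |
Completion: 10=12  11=4  12=48  13=35  14=24  15=62  16=16
Turnaround (C−A): 10=12  11=4  12=43  13=28  14=17  15=52  16=2
Finish order: 11 → 10 → 16 → 14 → 13 → 12 → 15

13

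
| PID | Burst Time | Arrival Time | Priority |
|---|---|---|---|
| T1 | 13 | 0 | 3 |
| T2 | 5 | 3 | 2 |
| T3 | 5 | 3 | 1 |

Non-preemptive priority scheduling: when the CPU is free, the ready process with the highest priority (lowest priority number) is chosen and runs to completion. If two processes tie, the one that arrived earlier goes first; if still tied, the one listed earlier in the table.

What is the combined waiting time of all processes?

25

Gantt: | T1 0-13 | T3 13-18 | T2 18-23 |
Completion: T1=13  T2=23  T3=18
Turnaround (C−A): T1=13  T2=20  T3=15
Waiting = turnaround − burst: T1=0, T2=15, T3=10
Total waiting = 0 + 15 + 10 = 25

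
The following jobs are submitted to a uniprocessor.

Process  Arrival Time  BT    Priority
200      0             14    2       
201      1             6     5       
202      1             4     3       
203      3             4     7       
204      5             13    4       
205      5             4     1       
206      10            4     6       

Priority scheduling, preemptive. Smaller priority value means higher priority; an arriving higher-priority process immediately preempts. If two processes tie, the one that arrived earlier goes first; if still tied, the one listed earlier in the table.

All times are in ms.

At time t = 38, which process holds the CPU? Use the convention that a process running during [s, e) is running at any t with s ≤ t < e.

201

Gantt: | 200 0-5 | 205 5-9 | 200 9-18 | 202 18-22 | 204 22-35 | 201 35-41 | 206 41-45 | 203 45-49 |
Completion: 200=18  201=41  202=22  203=49  204=35  205=9  206=45
Turnaround (C−A): 200=18  201=40  202=21  203=46  204=30  205=4  206=35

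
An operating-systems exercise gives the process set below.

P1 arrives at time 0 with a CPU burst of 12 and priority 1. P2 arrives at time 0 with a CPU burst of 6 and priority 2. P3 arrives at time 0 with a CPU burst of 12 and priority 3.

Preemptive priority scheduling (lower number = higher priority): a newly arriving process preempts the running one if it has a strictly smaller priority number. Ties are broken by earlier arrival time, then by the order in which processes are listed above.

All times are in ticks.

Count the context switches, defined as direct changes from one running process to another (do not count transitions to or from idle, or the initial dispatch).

2

Timeline: | P1 0-12 | P2 12-18 | P3 18-30 |
Completion: P1=12  P2=18  P3=30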